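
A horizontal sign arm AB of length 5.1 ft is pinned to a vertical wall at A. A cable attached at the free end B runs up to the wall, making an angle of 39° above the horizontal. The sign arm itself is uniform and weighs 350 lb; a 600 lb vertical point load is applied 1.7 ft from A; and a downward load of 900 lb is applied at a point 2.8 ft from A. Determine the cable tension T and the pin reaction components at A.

T = 1381 lb, A_x = 1073 lb, A_y = 980.9 lb

ΣM about A: T·sin39°·5.1 − 350·2.55 − 600·1.7 − 900·2.8 = 0 → T = 4432.5/(5.1·0.62932) = 1381.04 ≈ 1381 lb.
ΣF_x = 0: A_x − T·cos39° = 0 → A_x = 1381.04 × 0.777146 = 1073 lb.
ΣF_y = 0: A_y + T·sin39° − 350 − 600 − 900 = 0 → A_y = 1850 − 1381.04 × 0.62932 = 980.9 lb.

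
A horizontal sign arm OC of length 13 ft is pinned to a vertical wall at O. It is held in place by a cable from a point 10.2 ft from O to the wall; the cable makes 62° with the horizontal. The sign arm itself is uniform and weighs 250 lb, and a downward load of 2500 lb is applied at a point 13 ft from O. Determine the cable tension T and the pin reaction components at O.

T = 3789 lb, O_x = 1779 lb, O_y = -595.6 lb

ΣM about O: T·sin62°·10.2 − 250·6.5 − 2500·13 = 0 → T = 34125/(10.2·0.882948) = 3789.11 ≈ 3789 lb.
ΣF_x = 0: O_x − T·cos62° = 0 → O_x = 3789.11 × 0.469472 = 1779 lb.
ΣF_y = 0: O_y + T·sin62° − 250 − 2500 = 0 → O_y = 2750 − 3789.11 × 0.882948 = -595.6 lb.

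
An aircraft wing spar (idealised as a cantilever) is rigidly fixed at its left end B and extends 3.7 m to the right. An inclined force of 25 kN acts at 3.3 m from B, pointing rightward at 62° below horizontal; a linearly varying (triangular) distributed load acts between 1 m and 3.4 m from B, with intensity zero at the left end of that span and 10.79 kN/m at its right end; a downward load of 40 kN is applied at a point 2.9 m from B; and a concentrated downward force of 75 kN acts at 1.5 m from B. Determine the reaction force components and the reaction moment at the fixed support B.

Resultant of the triangular load: ½ × 10.79 × 2.4 = 12.948 kN, acting at 2.6 m from B (one-third of the span from the peak).
ΣF_x = 0: B_x + 25·cos62° = 0 → B_x = -11.74 kN.
ΣF_y = 0: B_y − 25·sin62° − ½·10.79·2.4 − 40 − 75 = 0 → B_y = 150.0 kN.
ΣM about B: M_B − 25·sin62°·3.3 − (½·10.79·2.4)·2.6 − 40·2.9 − 75·1.5 = 0 → M_B = 335.0 kN·m.

B_x = -11.74 kN, B_y = 150.0 kN, M_B = 335.0 kN·m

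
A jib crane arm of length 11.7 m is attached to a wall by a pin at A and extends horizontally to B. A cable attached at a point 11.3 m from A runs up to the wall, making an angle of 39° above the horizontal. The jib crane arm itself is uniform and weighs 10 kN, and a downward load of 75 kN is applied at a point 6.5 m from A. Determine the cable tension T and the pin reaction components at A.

T = 76.78 kN, A_x = 59.67 kN, A_y = 36.68 kN

ΣM about A: T·sin39°·11.3 − 10·5.85 − 75·6.5 = 0 → T = 546/(11.3·0.62932) = 76.779 ≈ 76.78 kN.
ΣF_x = 0: A_x − T·cos39° = 0 → A_x = 76.779 × 0.777146 = 59.67 kN.
ΣF_y = 0: A_y + T·sin39° − 10 − 75 = 0 → A_y = 85 − 76.779 × 0.62932 = 36.68 kN.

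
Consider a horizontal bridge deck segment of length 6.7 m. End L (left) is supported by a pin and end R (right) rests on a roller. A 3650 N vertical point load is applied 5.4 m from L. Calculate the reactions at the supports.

Moments about L: R_y·6.7 − 3650·5.4 = 0 → R_y = 19710/6.7 = 2941.79 ≈ 2942 N.
ΣF_y = 0: L_y + 2941.79 − 3650 = 0 → L_y = 708.2 N.
ΣF_x = 0: no horizontal applied forces, so L_x = 0.

L_x = 0, L_y = 708.2 N, R_y = 2942 N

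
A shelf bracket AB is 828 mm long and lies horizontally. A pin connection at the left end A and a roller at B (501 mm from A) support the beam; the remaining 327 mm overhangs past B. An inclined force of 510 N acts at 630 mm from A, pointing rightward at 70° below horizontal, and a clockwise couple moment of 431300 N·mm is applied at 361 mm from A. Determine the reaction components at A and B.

A_x = -174.4 N, A_y = -984.3 N, B_y = 1464 N

Taking moments about A: B_y·501 − 510·sin70°·630 − 431300 = 0 → B_y = 733223/501 = 1463.52 ≈ 1464 N.
ΣF_y = 0: A_y + 1463.52 − 510·sin70° = 0 → A_y = -984.3 N.
ΣF_x = 0: A_x + 510·cos70° = 0 → A_x = -174.4 N.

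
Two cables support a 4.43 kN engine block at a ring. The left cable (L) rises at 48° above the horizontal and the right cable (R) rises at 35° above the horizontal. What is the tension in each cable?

T_L = 3.656 kN, T_R = 2.987 kN

ΣF_x = 0: −T_L·cos48° + T_R·cos35° = 0 → T_R = 0.816858·T_L.
ΣF_y = 0: T_L·sin48° + T_R·sin35° = 4.43.
Substitute: T_L·(0.743145 + 0.816858·0.573576) = 4.43 → T_L = 3.6561 ≈ 3.656 kN.
Then T_R = 0.816858 × 3.6561 = 2.987 kN.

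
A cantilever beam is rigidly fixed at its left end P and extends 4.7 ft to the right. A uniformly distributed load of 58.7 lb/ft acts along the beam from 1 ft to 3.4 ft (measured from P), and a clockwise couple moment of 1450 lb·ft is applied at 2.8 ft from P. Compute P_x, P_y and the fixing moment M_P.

Resultant of the distributed load: 58.7 × 2.4 = 140.88 lb at 2.2 ft from P.
ΣF_x = 0: P_x = 0.
ΣF_y = 0: P_y − 58.7·2.4 = 0 → P_y = 140.9 lb.
ΣM about P: M_P − (58.7·2.4)·2.2 − 1450 = 0 → M_P = 1760 lb·ft.

P_x = 0, P_y = 140.9 lb, M_P = 1760 lb·ft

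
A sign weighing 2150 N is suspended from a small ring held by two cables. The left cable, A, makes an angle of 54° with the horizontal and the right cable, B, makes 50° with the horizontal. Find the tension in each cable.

T_A = 1424 N, T_B = 1302 N

ΣF_x = 0: −T_A·cos54° + T_B·cos50° = 0 → T_B = 0.914432·T_A.
ΣF_y = 0: T_A·sin54° + T_B·sin50° = 2150.
Substitute: T_A·(0.809017 + 0.914432·0.766044) = 2150 → T_A = 1424.3 ≈ 1424 N.
Then T_B = 0.914432 × 1424.3 = 1302 N.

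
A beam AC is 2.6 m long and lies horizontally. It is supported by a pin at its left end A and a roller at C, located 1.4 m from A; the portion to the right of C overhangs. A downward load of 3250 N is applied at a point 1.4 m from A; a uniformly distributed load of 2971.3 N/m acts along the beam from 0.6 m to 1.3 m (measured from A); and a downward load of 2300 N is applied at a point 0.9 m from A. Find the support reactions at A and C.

A_x = 0, A_y = 1490 N, C_y = 6140 N

Resultant of the distributed load: 2971.3 × 0.7 = 2079.91 N at 0.95 m from A.
Taking moments about A: C_y·1.4 − 3250·1.4 − (2971.3·0.7)·0.95 − 2300·0.9 = 0 → C_y = 8595.9145/1.4 = 6139.94 ≈ 6140 N.
ΣF_y = 0: A_y + 6139.94 − 3250 − 2971.3·0.7 − 2300 = 0 → A_y = 1490 N.
ΣF_x = 0: no horizontal applied forces, so A_x = 0.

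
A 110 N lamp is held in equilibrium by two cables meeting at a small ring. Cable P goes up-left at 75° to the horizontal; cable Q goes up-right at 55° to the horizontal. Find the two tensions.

ΣF_x = 0: −T_P·cos75° + T_Q·cos55° = 0 → T_Q = 0.451237·T_P.
ΣF_y = 0: T_P·sin75° + T_Q·sin55° = 110.
Substitute: T_P·(0.965926 + 0.451237·0.819152) = 110 → T_P = 82.3626 ≈ 82.36 N.
Then T_Q = 0.451237 × 82.3626 = 37.17 N.

T_P = 82.36 N, T_Q = 37.17 N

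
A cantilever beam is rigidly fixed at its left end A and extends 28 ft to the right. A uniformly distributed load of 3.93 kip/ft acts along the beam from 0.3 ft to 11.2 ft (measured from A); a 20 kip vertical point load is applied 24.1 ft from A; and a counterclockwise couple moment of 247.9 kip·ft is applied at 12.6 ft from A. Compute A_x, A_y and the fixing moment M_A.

Resultant of the distributed load: 3.93 × 10.9 = 42.837 kip at 5.75 ft from A.
ΣF_x = 0: A_x = 0.
ΣF_y = 0: A_y − 3.93·10.9 − 20 = 0 → A_y = 62.84 kip.
ΣM about A: M_A − (3.93·10.9)·5.75 − 20·24.1 + 247.9 = 0 → M_A = 480.4 kip·ft.

A_x = 0, A_y = 62.84 kip, M_A = 480.4 kip·ft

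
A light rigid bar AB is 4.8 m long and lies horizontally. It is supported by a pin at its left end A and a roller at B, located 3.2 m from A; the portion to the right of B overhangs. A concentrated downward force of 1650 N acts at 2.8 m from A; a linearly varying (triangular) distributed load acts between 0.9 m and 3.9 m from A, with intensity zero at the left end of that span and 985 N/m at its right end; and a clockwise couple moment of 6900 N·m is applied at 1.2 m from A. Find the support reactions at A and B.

A_x = 0, A_y = -1811 N, B_y = 4939 N

Resultant of the triangular load: ½ × 985 × 3 = 1477.5 N, acting at 2.9 m from A (one-third of the span from the peak).
ΣM about A: B_y·3.2 − 1650·2.8 − (½·985·3)·2.9 − 6900 = 0 → B_y = 15804.75/3.2 = 4938.98 ≈ 4939 N.
ΣF_y = 0: A_y + 4938.98 − 1650 − ½·985·3 = 0 → A_y = -1811 N.
ΣF_x = 0: no horizontal applied forces, so A_x = 0.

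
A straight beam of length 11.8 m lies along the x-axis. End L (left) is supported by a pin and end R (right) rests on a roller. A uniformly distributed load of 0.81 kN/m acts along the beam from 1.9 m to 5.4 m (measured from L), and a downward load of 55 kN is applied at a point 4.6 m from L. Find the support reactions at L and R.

L_x = 0, L_y = 35.52 kN, R_y = 22.32 kN

Resultant of the distributed load: 0.81 × 3.5 = 2.835 kN at 3.65 m from L.
ΣM about L: R_y·11.8 − (0.81·3.5)·3.65 − 55·4.6 = 0 → R_y = 263.34775/11.8 = 22.3176 ≈ 22.32 kN.
ΣF_y = 0: L_y + 22.3176 − 0.81·3.5 − 55 = 0 → L_y = 35.52 kN.
ΣF_x = 0: no horizontal applied forces, so L_x = 0.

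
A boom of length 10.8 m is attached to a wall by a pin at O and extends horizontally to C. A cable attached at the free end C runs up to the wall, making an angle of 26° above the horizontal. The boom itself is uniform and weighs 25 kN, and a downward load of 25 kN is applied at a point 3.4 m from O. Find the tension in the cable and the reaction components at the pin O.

ΣM about O: T·sin26°·10.8 − 25·5.4 − 25·3.4 = 0 → T = 220/(10.8·0.438371) = 46.4683 ≈ 46.47 kN.
ΣF_x = 0: O_x − T·cos26° = 0 → O_x = 46.4683 × 0.898794 = 41.77 kN.
ΣF_y = 0: O_y + T·sin26° − 25 − 25 = 0 → O_y = 50 − 46.4683 × 0.438371 = 29.63 kN.

T = 46.47 kN, O_x = 41.77 kN, O_y = 29.63 kN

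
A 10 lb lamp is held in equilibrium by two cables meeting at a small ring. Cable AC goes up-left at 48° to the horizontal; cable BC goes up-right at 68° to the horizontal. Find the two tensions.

ΣF_x = 0: −T_AC·cos48° + T_BC·cos68° = 0 → T_BC = 1.78622·T_AC.
ΣF_y = 0: T_AC·sin48° + T_BC·sin68° = 10.
Substitute: T_AC·(0.743145 + 1.78622·0.927184) = 10 → T_AC = 4.16788 ≈ 4.168 lb.
Then T_BC = 1.78622 × 4.16788 = 7.445 lb.

T_AC = 4.168 lb, T_BC = 7.445 lb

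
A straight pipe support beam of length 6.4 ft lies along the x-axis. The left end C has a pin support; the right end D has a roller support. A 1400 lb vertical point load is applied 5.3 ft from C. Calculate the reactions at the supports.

Taking moments about C: D_y·6.4 − 1400·5.3 = 0 → D_y = 7420/6.4 = 1159.38 ≈ 1159 lb.
ΣF_y = 0: C_y + 1159.38 − 1400 = 0 → C_y = 240.6 lb.
ΣF_x = 0: no horizontal applied forces, so C_x = 0.

C_x = 0, C_y = 240.6 lb, D_y = 1159 lb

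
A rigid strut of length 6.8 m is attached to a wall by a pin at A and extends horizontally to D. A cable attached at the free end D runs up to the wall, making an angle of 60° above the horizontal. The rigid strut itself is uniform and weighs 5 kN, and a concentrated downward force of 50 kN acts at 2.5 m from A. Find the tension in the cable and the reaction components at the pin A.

T = 24.11 kN, A_x = 12.06 kN, A_y = 34.12 kN

ΣM about A: T·sin60°·6.8 − 5·3.4 − 50·2.5 = 0 → T = 142/(6.8·0.866025) = 24.1129 ≈ 24.11 kN.
ΣF_x = 0: A_x − T·cos60° = 0 → A_x = 24.1129 × 0.5 = 12.06 kN.
ΣF_y = 0: A_y + T·sin60° − 5 − 50 = 0 → A_y = 55 − 24.1129 × 0.866025 = 34.12 kN.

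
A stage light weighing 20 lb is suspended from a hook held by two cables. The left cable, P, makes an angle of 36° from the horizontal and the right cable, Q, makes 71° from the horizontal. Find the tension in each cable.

ΣF_x = 0: −T_P·cos36° + T_Q·cos71° = 0 → T_Q = 2.48494·T_P.
ΣF_y = 0: T_P·sin36° + T_Q·sin71° = 20.
Substitute: T_P·(0.587785 + 2.48494·0.945519) = 20 → T_P = 6.80887 ≈ 6.809 lb.
Then T_Q = 2.48494 × 6.80887 = 16.92 lb.

T_P = 6.809 lb, T_Q = 16.92 lb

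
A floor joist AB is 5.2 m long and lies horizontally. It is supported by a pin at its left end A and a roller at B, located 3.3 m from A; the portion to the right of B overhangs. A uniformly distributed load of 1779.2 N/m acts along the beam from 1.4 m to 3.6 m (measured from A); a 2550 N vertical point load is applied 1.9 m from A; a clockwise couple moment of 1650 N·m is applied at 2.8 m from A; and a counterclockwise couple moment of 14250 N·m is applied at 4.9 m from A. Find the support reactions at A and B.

A_x = 0, A_y = 5849 N, B_y = 615.3 N

Resultant of the distributed load: 1779.2 × 2.2 = 3914.24 N at 2.5 m from A.
Moments about A: B_y·3.3 − (1779.2·2.2)·2.5 − 2550·1.9 − 1650 + 14250 = 0 → B_y = 2030.6/3.3 = 615.333 ≈ 615.3 N.
ΣF_y = 0: A_y + 615.333 − 1779.2·2.2 − 2550 = 0 → A_y = 5849 N.
ΣF_x = 0: no horizontal applied forces, so A_x = 0.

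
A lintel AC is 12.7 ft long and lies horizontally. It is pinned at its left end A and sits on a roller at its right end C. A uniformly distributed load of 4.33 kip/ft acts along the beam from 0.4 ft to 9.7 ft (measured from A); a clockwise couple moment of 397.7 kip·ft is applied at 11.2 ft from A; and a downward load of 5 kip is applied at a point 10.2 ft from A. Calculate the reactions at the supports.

A_x = 0, A_y = -6.074 kip, C_y = 51.34 kip

Resultant of the distributed load: 4.33 × 9.3 = 40.269 kip at 5.05 ft from A.
Moments about A: C_y·12.7 − (4.33·9.3)·5.05 − 397.7 − 5·10.2 = 0 → C_y = 652.05845/12.7 = 51.3432 ≈ 51.34 kip.
ΣF_y = 0: A_y + 51.3432 − 4.33·9.3 − 5 = 0 → A_y = -6.074 kip.
ΣF_x = 0: no horizontal applied forces, so A_x = 0.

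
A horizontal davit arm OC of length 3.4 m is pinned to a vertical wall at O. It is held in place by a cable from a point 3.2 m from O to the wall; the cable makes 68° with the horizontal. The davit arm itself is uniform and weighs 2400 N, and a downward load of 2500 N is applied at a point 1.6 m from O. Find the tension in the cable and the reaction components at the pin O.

ΣM about O: T·sin68°·3.2 − 2400·1.7 − 2500·1.6 = 0 → T = 8080/(3.2·0.927184) = 2723.3 ≈ 2723 N.
ΣF_x = 0: O_x − T·cos68° = 0 → O_x = 2723.3 × 0.374607 = 1020 N.
ΣF_y = 0: O_y + T·sin68° − 2400 − 2500 = 0 → O_y = 4900 − 2723.3 × 0.927184 = 2375 N.

T = 2723 N, O_x = 1020 N, O_y = 2375 N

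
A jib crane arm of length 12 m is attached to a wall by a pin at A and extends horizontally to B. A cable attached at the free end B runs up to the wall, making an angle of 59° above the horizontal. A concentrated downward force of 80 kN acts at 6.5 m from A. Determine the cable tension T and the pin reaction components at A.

ΣM about A: T·sin59°·12 − 80·6.5 = 0 → T = 520/(12·0.857167) = 50.5541 ≈ 50.55 kN.
ΣF_x = 0: A_x − T·cos59° = 0 → A_x = 50.5541 × 0.515038 = 26.04 kN.
ΣF_y = 0: A_y + T·sin59° − 80 = 0 → A_y = 80 − 50.5541 × 0.857167 = 36.67 kN.

T = 50.55 kN, A_x = 26.04 kN, A_y = 36.67 kN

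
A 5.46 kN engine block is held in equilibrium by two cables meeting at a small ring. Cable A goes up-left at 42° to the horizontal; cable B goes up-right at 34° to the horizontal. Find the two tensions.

ΣF_x = 0: −T_A·cos42° + T_B·cos34° = 0 → T_B = 0.896395·T_A.
ΣF_y = 0: T_A·sin42° + T_B·sin34° = 5.46.
Substitute: T_A·(0.669131 + 0.896395·0.559193) = 5.46 → T_A = 4.66512 ≈ 4.665 kN.
Then T_B = 0.896395 × 4.66512 = 4.182 kN.

T_A = 4.665 kN, T_B = 4.182 kN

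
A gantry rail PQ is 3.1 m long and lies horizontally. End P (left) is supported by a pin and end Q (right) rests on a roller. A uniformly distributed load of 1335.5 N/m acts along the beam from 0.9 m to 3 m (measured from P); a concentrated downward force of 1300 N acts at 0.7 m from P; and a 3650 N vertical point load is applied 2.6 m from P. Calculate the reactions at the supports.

Resultant of the distributed load: 1335.5 × 2.1 = 2804.55 N at 1.95 m from P.
ΣM about P: Q_y·3.1 − (1335.5·2.1)·1.95 − 1300·0.7 − 3650·2.6 = 0 → Q_y = 15868.8725/3.1 = 5118.99 ≈ 5119 N.
ΣF_y = 0: P_y + 5118.99 − 1335.5·2.1 − 1300 − 3650 = 0 → P_y = 2636 N.
ΣF_x = 0: no horizontal applied forces, so P_x = 0.

P_x = 0, P_y = 2636 N, Q_y = 5119 N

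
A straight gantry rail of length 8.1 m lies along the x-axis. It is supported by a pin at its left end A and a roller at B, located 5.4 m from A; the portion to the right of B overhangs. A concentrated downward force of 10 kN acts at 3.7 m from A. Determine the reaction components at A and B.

Moments about A: B_y·5.4 − 10·3.7 = 0 → B_y = 37/5.4 = 6.85185 ≈ 6.852 kN.
ΣF_y = 0: A_y + 6.85185 − 10 = 0 → A_y = 3.148 kN.
ΣF_x = 0: no horizontal applied forces, so A_x = 0.

A_x = 0, A_y = 3.148 kN, B_y = 6.852 kN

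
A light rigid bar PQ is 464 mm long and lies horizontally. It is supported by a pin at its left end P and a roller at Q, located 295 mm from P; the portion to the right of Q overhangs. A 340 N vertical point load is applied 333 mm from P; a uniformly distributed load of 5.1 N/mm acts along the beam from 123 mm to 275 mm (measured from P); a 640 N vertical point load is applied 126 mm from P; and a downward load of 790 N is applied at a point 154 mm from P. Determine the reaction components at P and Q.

Resultant of the distributed load: 5.1 × 152 = 775.2 N at 199 mm from P.
Moments about P: Q_y·295 − 340·333 − (5.1·152)·199 − 640·126 − 790·154 = 0 → Q_y = 469784.8/295 = 1592.49 ≈ 1592 N.
ΣF_y = 0: P_y + 1592.49 − 340 − 5.1·152 − 640 − 790 = 0 → P_y = 952.7 N.
ΣF_x = 0: no horizontal applied forces, so P_x = 0.

P_x = 0, P_y = 952.7 N, Q_y = 1592 N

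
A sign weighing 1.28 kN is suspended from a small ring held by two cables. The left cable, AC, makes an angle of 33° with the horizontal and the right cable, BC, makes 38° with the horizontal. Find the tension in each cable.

ΣF_x = 0: −T_AC·cos33° + T_BC·cos38° = 0 → T_BC = 1.06429·T_AC.
ΣF_y = 0: T_AC·sin33° + T_BC·sin38° = 1.28.
Substitute: T_AC·(0.544639 + 1.06429·0.615661) = 1.28 → T_AC = 1.06677 ≈ 1.067 kN.
Then T_BC = 1.06429 × 1.06677 = 1.135 kN.

T_AC = 1.067 kN, T_BC = 1.135 kN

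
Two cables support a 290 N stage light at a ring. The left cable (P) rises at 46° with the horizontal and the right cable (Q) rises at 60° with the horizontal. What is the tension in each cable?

ΣF_x = 0: −T_P·cos46° + T_Q·cos60° = 0 → T_Q = 1.38932·T_P.
ΣF_y = 0: T_P·sin46° + T_Q·sin60° = 290.
Substitute: T_P·(0.71934 + 1.38932·0.866025) = 290 → T_P = 150.843 ≈ 150.8 N.
Then T_Q = 1.38932 × 150.843 = 209.6 N.

T_P = 150.8 N, T_Q = 209.6 N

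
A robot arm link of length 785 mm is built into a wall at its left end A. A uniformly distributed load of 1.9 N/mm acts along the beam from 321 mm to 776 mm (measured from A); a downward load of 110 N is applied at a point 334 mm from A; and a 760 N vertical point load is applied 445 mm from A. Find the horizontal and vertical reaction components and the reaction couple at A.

Resultant of the distributed load: 1.9 × 455 = 864.5 N at 548.5 mm from A.
ΣF_x = 0: A_x = 0.
ΣF_y = 0: A_y − 1.9·455 − 110 − 760 = 0 → A_y = 1734 N.
ΣM about A: M_A − (1.9·455)·548.5 − 110·334 − 760·445 = 0 → M_A = 849100 N·mm.

A_x = 0, A_y = 1734 N, M_A = 849100 N·mm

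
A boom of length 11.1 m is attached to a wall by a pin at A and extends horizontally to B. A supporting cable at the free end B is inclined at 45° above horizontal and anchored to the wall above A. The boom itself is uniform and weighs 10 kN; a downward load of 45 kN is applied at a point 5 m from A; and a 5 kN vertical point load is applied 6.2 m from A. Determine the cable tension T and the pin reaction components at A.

ΣM about A: T·sin45°·11.1 − 10·5.55 − 45·5 − 5·6.2 = 0 → T = 311.5/(11.1·0.707107) = 39.6872 ≈ 39.69 kN.
ΣF_x = 0: A_x − T·cos45° = 0 → A_x = 39.6872 × 0.707107 = 28.06 kN.
ΣF_y = 0: A_y + T·sin45° − 10 − 45 − 5 = 0 → A_y = 60 − 39.6872 × 0.707107 = 31.94 kN.

T = 39.69 kN, A_x = 28.06 kN, A_y = 31.94 kN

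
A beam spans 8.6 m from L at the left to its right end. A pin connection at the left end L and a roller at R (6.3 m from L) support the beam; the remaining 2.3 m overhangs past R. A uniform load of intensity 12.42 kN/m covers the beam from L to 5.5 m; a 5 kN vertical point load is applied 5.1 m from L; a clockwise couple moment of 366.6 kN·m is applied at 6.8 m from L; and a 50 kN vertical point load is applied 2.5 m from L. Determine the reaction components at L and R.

L_x = 0, L_y = 11.41 kN, R_y = 111.9 kN

Resultant of the distributed load: 12.42 × 5.5 = 68.31 kN at 2.75 m from L.
ΣM about L: R_y·6.3 − (12.42·5.5)·2.75 − 5·5.1 − 366.6 − 50·2.5 = 0 → R_y = 704.9525/6.3 = 111.897 ≈ 111.9 kN.
ΣF_y = 0: L_y + 111.897 − 12.42·5.5 − 5 − 50 = 0 → L_y = 11.41 kN.
ΣF_x = 0: no horizontal applied forces, so L_x = 0.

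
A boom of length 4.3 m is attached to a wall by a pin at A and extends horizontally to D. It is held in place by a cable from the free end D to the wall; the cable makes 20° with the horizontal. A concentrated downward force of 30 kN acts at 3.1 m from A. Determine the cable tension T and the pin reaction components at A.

T = 63.24 kN, A_x = 59.42 kN, A_y = 8.372 kN

ΣM about A: T·sin20°·4.3 − 30·3.1 = 0 → T = 93/(4.3·0.34202) = 63.2358 ≈ 63.24 kN.
ΣF_x = 0: A_x − T·cos20° = 0 → A_x = 63.2358 × 0.939693 = 59.42 kN.
ΣF_y = 0: A_y + T·sin20° − 30 = 0 → A_y = 30 − 63.2358 × 0.34202 = 8.372 kN.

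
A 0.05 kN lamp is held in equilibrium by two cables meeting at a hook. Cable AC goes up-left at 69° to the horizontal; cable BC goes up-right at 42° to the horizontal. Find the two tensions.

ΣF_x = 0: −T_AC·cos69° + T_BC·cos42° = 0 → T_BC = 0.482232·T_AC.
ΣF_y = 0: T_AC·sin69° + T_BC·sin42° = 0.05.
Substitute: T_AC·(0.93358 + 0.482232·0.669131) = 0.05 → T_AC = 0.0398008 ≈ 0.03980 kN.
Then T_BC = 0.482232 × 0.0398008 = 0.01919 kN.

T_AC = 0.03980 kN, T_BC = 0.01919 kN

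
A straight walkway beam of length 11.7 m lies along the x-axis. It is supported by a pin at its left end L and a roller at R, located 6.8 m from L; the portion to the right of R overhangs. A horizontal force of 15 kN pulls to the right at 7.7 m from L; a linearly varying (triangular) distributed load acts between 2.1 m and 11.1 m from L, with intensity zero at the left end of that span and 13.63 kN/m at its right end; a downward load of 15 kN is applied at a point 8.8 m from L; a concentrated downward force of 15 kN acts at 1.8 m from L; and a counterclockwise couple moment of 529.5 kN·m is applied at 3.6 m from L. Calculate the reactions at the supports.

Resultant of the triangular load: ½ × 13.63 × 9 = 61.335 kN, acting at 8.1 m from L (one-third of the span from the peak).
Taking moments about L: R_y·6.8 − (½·13.63·9)·8.1 − 15·8.8 − 15·1.8 + 529.5 = 0 → R_y = 126.3135/6.8 = 18.5755 ≈ 18.58 kN.
ΣF_y = 0: L_y + 18.5755 − ½·13.63·9 − 15 − 15 = 0 → L_y = 72.76 kN.
ΣF_x = 0: L_x + 15 = 0 → L_x = -15.00 kN.

L_x = -15.00 kN, L_y = 72.76 kN, R_y = 18.58 kN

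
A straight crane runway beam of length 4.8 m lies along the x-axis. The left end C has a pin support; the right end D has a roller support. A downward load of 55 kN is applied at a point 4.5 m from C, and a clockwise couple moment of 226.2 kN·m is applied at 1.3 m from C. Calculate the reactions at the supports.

C_x = 0, C_y = -43.69 kN, D_y = 98.69 kN

ΣM about C: D_y·4.8 − 55·4.5 − 226.2 = 0 → D_y = 473.7/4.8 = 98.6875 ≈ 98.69 kN.
ΣF_y = 0: C_y + 98.6875 − 55 = 0 → C_y = -43.69 kN.
ΣF_x = 0: no horizontal applied forces, so C_x = 0.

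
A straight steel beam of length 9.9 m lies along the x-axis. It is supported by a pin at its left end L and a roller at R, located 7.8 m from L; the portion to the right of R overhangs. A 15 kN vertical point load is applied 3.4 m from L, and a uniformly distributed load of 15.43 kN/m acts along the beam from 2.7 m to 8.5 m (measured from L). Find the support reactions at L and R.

Resultant of the distributed load: 15.43 × 5.8 = 89.494 kN at 5.6 m from L.
ΣM about L: R_y·7.8 − 15·3.4 − (15.43·5.8)·5.6 = 0 → R_y = 552.1664/7.8 = 70.7906 ≈ 70.79 kN.
ΣF_y = 0: L_y + 70.7906 − 15 − 15.43·5.8 = 0 → L_y = 33.70 kN.
ΣF_x = 0: no horizontal applied forces, so L_x = 0.

L_x = 0, L_y = 33.70 kN, R_y = 70.79 kN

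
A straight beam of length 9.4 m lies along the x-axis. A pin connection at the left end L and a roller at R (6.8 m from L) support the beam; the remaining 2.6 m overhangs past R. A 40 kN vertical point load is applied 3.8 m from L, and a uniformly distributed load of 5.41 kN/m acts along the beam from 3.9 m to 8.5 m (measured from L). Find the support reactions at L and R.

Resultant of the distributed load: 5.41 × 4.6 = 24.886 kN at 6.2 m from L.
Moments about L: R_y·6.8 − 40·3.8 − (5.41·4.6)·6.2 = 0 → R_y = 306.2932/6.8 = 45.0431 ≈ 45.04 kN.
ΣF_y = 0: L_y + 45.0431 − 40 − 5.41·4.6 = 0 → L_y = 19.84 kN.
ΣF_x = 0: no horizontal applied forces, so L_x = 0.

L_x = 0, L_y = 19.84 kN, R_y = 45.04 kN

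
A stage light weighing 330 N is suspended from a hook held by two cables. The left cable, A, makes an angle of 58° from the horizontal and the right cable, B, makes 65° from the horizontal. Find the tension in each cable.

ΣF_x = 0: −T_A·cos58° + T_B·cos65° = 0 → T_B = 1.2539·T_A.
ΣF_y = 0: T_A·sin58° + T_B·sin65° = 330.
Substitute: T_A·(0.848048 + 1.2539·0.906308) = 330 → T_A = 166.291 ≈ 166.3 N.
Then T_B = 1.2539 × 166.291 = 208.5 N.

T_A = 166.3 N, T_B = 208.5 N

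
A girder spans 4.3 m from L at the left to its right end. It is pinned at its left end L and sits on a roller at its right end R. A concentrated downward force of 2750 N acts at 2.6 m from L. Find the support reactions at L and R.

L_x = 0, L_y = 1087 N, R_y = 1663 N

Taking moments about L: R_y·4.3 − 2750·2.6 = 0 → R_y = 7150/4.3 = 1662.79 ≈ 1663 N.
ΣF_y = 0: L_y + 1662.79 − 2750 = 0 → L_y = 1087 N.
ΣF_x = 0: no horizontal applied forces, so L_x = 0.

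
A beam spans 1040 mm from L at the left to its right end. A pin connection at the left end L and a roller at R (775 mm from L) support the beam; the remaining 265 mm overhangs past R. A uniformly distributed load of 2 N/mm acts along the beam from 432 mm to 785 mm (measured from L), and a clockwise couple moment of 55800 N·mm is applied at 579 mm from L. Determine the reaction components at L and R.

L_x = 0, L_y = 79.68 N, R_y = 626.3 N

Resultant of the distributed load: 2 × 353 = 706 N at 608.5 mm from L.
Moments about L: R_y·775 − (2·353)·608.5 − 55800 = 0 → R_y = 485401/775 = 626.324 ≈ 626.3 N.
ΣF_y = 0: L_y + 626.324 − 2·353 = 0 → L_y = 79.68 N.
ΣF_x = 0: no horizontal applied forces, so L_x = 0.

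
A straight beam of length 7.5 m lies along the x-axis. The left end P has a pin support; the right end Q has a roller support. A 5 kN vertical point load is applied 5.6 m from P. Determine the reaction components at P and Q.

Taking moments about P: Q_y·7.5 − 5·5.6 = 0 → Q_y = 28/7.5 = 3.73333 ≈ 3.733 kN.
ΣF_y = 0: P_y + 3.73333 − 5 = 0 → P_y = 1.267 kN.
ΣF_x = 0: no horizontal applied forces, so P_x = 0.

P_x = 0, P_y = 1.267 kN, Q_y = 3.733 kN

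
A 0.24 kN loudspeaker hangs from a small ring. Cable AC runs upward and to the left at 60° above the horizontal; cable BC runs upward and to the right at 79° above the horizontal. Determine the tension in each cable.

ΣF_x = 0: −T_AC·cos60° + T_BC·cos79° = 0 → T_BC = 2.62042·T_AC.
ΣF_y = 0: T_AC·sin60° + T_BC·sin79° = 0.24.
Substitute: T_AC·(0.866025 + 2.62042·0.981627) = 0.24 → T_AC = 0.0698019 ≈ 0.06980 kN.
Then T_BC = 2.62042 × 0.0698019 = 0.1829 kN.

T_AC = 0.06980 kN, T_BC = 0.1829 kN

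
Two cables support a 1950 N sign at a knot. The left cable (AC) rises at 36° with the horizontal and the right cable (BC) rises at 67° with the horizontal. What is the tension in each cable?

T_AC = 782.0 N, T_BC = 1619 N

ΣF_x = 0: −T_AC·cos36° + T_BC·cos67° = 0 → T_BC = 2.07052·T_AC.
ΣF_y = 0: T_AC·sin36° + T_BC·sin67° = 1950.
Substitute: T_AC·(0.587785 + 2.07052·0.920505) = 1950 → T_AC = 781.968 ≈ 782.0 N.
Then T_BC = 2.07052 × 781.968 = 1619 N.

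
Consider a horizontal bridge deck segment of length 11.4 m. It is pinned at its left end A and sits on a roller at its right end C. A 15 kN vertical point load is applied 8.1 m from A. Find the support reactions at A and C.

ΣM about A: C_y·11.4 − 15·8.1 = 0 → C_y = 121.5/11.4 = 10.6579 ≈ 10.66 kN.
ΣF_y = 0: A_y + 10.6579 − 15 = 0 → A_y = 4.342 kN.
ΣF_x = 0: no horizontal applied forces, so A_x = 0.

A_x = 0, A_y = 4.342 kN, C_y = 10.66 kN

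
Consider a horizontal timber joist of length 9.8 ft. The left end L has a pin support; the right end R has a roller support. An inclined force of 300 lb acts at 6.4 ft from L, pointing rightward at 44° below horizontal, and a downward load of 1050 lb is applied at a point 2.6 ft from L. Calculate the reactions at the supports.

L_x = -215.8 lb, L_y = 843.7 lb, R_y = 414.7 lb

Moments about L: R_y·9.8 − 300·sin44°·6.4 − 1050·2.6 = 0 → R_y = 4063.74/9.8 = 414.667 ≈ 414.7 lb.
ΣF_y = 0: L_y + 414.667 − 300·sin44° − 1050 = 0 → L_y = 843.7 lb.
ΣF_x = 0: L_x + 300·cos44° = 0 → L_x = -215.8 lb.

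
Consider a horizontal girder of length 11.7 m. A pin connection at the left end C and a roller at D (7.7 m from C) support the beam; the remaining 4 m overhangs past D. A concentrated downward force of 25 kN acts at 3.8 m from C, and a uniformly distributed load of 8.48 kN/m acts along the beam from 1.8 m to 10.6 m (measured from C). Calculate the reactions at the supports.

Resultant of the distributed load: 8.48 × 8.8 = 74.624 kN at 6.2 m from C.
Taking moments about C: D_y·7.7 − 25·3.8 − (8.48·8.8)·6.2 = 0 → D_y = 557.6688/7.7 = 72.4245 ≈ 72.42 kN.
ΣF_y = 0: C_y + 72.4245 − 25 − 8.48·8.8 = 0 → C_y = 27.20 kN.
ΣF_x = 0: no horizontal applied forces, so C_x = 0.

C_x = 0, C_y = 27.20 kN, D_y = 72.42 kN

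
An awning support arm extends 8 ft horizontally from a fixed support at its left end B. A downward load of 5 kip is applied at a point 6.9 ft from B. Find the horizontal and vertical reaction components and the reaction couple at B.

B_x = 0, B_y = 5.000 kip, M_B = 34.50 kip·ft

ΣF_x = 0: B_x = 0.
ΣF_y = 0: B_y − 5 = 0 → B_y = 5.000 kip.
ΣM about B: M_B − 5·6.9 = 0 → M_B = 34.50 kip·ft.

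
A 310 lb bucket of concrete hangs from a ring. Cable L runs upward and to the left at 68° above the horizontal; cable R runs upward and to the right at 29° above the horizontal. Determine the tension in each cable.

ΣF_x = 0: −T_L·cos68° + T_R·cos29° = 0 → T_R = 0.428308·T_L.
ΣF_y = 0: T_L·sin68° + T_R·sin29° = 310.
Substitute: T_L·(0.927184 + 0.428308·0.48481) = 310 → T_L = 273.168 ≈ 273.2 lb.
Then T_R = 0.428308 × 273.168 = 117.0 lb.

T_L = 273.2 lb, T_R = 117.0 lb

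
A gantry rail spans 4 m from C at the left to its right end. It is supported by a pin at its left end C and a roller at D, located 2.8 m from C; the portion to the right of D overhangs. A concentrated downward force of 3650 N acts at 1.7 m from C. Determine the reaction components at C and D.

C_x = 0, C_y = 1434 N, D_y = 2216 N

ΣM about C: D_y·2.8 − 3650·1.7 = 0 → D_y = 6205/2.8 = 2216.07 ≈ 2216 N.
ΣF_y = 0: C_y + 2216.07 − 3650 = 0 → C_y = 1434 N.
ΣF_x = 0: no horizontal applied forces, so C_x = 0.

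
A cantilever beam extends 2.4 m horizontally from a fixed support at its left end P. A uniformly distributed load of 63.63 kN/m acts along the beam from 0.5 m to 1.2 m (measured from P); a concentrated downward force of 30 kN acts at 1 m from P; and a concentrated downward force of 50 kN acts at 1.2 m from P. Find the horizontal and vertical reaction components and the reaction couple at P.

Resultant of the distributed load: 63.63 × 0.7 = 44.541 kN at 0.85 m from P.
ΣF_x = 0: P_x = 0.
ΣF_y = 0: P_y − 63.63·0.7 − 30 − 50 = 0 → P_y = 124.5 kN.
ΣM about P: M_P − (63.63·0.7)·0.85 − 30·1 − 50·1.2 = 0 → M_P = 127.9 kN·m.

P_x = 0, P_y = 124.5 kN, M_P = 127.9 kN·m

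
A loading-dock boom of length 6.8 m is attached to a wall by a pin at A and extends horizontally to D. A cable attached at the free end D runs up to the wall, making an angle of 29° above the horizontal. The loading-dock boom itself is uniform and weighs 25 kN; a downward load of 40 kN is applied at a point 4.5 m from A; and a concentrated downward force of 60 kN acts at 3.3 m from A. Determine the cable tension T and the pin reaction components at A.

T = 140.4 kN, A_x = 122.8 kN, A_y = 56.91 kN

ΣM about A: T·sin29°·6.8 − 25·3.4 − 40·4.5 − 60·3.3 = 0 → T = 463/(6.8·0.48481) = 140.443 ≈ 140.4 kN.
ΣF_x = 0: A_x − T·cos29° = 0 → A_x = 140.443 × 0.87462 = 122.8 kN.
ΣF_y = 0: A_y + T·sin29° − 25 − 40 − 60 = 0 → A_y = 125 − 140.443 × 0.48481 = 56.91 kN.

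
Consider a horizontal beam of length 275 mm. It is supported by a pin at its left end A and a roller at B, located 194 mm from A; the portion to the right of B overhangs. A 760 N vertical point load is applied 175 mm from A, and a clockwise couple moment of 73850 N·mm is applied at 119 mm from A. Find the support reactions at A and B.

Moments about A: B_y·194 − 760·175 − 73850 = 0 → B_y = 206850/194 = 1066.24 ≈ 1066 N.
ΣF_y = 0: A_y + 1066.24 − 760 = 0 → A_y = -306.2 N.
ΣF_x = 0: no horizontal applied forces, so A_x = 0.

A_x = 0, A_y = -306.2 N, B_y = 1066 N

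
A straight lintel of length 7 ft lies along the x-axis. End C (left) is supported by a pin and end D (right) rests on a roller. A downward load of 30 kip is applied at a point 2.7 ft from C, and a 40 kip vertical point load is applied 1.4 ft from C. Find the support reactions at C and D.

ΣM about C: D_y·7 − 30·2.7 − 40·1.4 = 0 → D_y = 137/7 = 19.5714 ≈ 19.57 kip.
ΣF_y = 0: C_y + 19.5714 − 30 − 40 = 0 → C_y = 50.43 kip.
ΣF_x = 0: no horizontal applied forces, so C_x = 0.

C_x = 0, C_y = 50.43 kip, D_y = 19.57 kip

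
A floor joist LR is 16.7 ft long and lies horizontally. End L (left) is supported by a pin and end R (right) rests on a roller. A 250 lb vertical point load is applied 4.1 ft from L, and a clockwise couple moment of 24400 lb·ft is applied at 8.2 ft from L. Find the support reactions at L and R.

ΣM about L: R_y·16.7 − 250·4.1 − 24400 = 0 → R_y = 25425/16.7 = 1522.46 ≈ 1522 lb.
ΣF_y = 0: L_y + 1522.46 − 250 = 0 → L_y = -1272 lb.
ΣF_x = 0: no horizontal applied forces, so L_x = 0.

L_x = 0, L_y = -1272 lb, R_y = 1522 lb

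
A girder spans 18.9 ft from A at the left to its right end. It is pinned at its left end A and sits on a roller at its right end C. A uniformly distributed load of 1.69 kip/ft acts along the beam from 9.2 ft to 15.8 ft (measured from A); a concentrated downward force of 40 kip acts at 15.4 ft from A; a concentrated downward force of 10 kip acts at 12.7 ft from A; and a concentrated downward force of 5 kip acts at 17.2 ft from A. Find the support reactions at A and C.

Resultant of the distributed load: 1.69 × 6.6 = 11.154 kip at 12.5 ft from A.
Moments about A: C_y·18.9 − (1.69·6.6)·12.5 − 40·15.4 − 10·12.7 − 5·17.2 = 0 → C_y = 968.425/18.9 = 51.2394 ≈ 51.24 kip.
ΣF_y = 0: A_y + 51.2394 − 1.69·6.6 − 40 − 10 − 5 = 0 → A_y = 14.91 kip.
ΣF_x = 0: no horizontal applied forces, so A_x = 0.

A_x = 0, A_y = 14.91 kip, C_y = 51.24 kip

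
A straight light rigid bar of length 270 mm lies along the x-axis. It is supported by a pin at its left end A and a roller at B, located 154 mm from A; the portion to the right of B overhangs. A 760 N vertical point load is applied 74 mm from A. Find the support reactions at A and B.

A_x = 0, A_y = 394.8 N, B_y = 365.2 N

ΣM about A: B_y·154 − 760·74 = 0 → B_y = 56240/154 = 365.195 ≈ 365.2 N.
ΣF_y = 0: A_y + 365.195 − 760 = 0 → A_y = 394.8 N.
ΣF_x = 0: no horizontal applied forces, so A_x = 0.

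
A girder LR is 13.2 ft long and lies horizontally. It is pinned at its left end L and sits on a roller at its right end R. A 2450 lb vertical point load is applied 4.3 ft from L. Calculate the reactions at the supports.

Moments about L: R_y·13.2 − 2450·4.3 = 0 → R_y = 10535/13.2 = 798.106 ≈ 798.1 lb.
ΣF_y = 0: L_y + 798.106 − 2450 = 0 → L_y = 1652 lb.
ΣF_x = 0: no horizontal applied forces, so L_x = 0.

L_x = 0, L_y = 1652 lb, R_y = 798.1 lb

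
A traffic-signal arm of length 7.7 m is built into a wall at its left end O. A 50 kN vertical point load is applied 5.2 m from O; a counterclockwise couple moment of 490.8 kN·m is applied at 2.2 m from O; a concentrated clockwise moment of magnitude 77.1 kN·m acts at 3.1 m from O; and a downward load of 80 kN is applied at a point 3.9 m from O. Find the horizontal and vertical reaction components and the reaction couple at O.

ΣF_x = 0: O_x = 0.
ΣF_y = 0: O_y − 50 − 80 = 0 → O_y = 130.0 kN.
ΣM about O: M_O − 50·5.2 + 490.8 − 77.1 − 80·3.9 = 0 → M_O = 158.3 kN·m.

O_x = 0, O_y = 130.0 kN, M_O = 158.3 kN·m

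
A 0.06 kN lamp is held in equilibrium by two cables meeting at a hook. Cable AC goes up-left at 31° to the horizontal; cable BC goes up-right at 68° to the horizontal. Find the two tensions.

ΣF_x = 0: −T_AC·cos31° + T_BC·cos68° = 0 → T_BC = 2.28818·T_AC.
ΣF_y = 0: T_AC·sin31° + T_BC·sin68° = 0.06.
Substitute: T_AC·(0.515038 + 2.28818·0.927184) = 0.06 → T_AC = 0.0227566 ≈ 0.02276 kN.
Then T_BC = 2.28818 × 0.0227566 = 0.05207 kN.

T_AC = 0.02276 kN, T_BC = 0.05207 kN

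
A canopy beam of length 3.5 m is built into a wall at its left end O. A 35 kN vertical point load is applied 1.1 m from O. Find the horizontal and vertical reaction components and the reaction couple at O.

ΣF_x = 0: O_x = 0.
ΣF_y = 0: O_y − 35 = 0 → O_y = 35.00 kN.
ΣM about O: M_O − 35·1.1 = 0 → M_O = 38.50 kN·m.

O_x = 0, O_y = 35.00 kN, M_O = 38.50 kN·m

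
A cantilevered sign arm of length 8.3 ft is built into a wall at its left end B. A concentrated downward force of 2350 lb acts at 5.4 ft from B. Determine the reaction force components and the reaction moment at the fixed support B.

B_x = 0, B_y = 2350 lb, M_B = 12690 lb·ft

ΣF_x = 0: B_x = 0.
ΣF_y = 0: B_y − 2350 = 0 → B_y = 2350 lb.
ΣM about B: M_B − 2350·5.4 = 0 → M_B = 12690 lb·ft.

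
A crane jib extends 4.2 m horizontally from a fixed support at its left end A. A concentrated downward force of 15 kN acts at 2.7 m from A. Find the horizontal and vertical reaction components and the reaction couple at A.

A_x = 0, A_y = 15.00 kN, M_A = 40.50 kN·m

ΣF_x = 0: A_x = 0.
ΣF_y = 0: A_y − 15 = 0 → A_y = 15.00 kN.
ΣM about A: M_A − 15·2.7 = 0 → M_A = 40.50 kN·m.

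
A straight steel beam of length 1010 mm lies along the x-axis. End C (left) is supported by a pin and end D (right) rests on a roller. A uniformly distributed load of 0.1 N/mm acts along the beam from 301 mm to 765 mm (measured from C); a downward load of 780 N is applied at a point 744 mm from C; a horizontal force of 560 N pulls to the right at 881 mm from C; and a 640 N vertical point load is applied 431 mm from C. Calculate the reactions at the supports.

Resultant of the distributed load: 0.1 × 464 = 46.4 N at 533 mm from C.
Moments about C: D_y·1010 − (0.1·464)·533 − 780·744 − 640·431 = 0 → D_y = 880891.2/1010 = 872.17 ≈ 872.2 N.
ΣF_y = 0: C_y + 872.17 − 0.1·464 − 780 − 640 = 0 → C_y = 594.2 N.
ΣF_x = 0: C_x + 560 = 0 → C_x = -560.0 N.

C_x = -560.0 N, C_y = 594.2 N, D_y = 872.2 N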